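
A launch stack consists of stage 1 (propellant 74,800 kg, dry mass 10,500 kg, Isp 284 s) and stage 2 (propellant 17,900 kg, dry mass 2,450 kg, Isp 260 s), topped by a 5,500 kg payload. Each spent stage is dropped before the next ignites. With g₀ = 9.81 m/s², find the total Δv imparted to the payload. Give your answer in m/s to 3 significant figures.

Δv ≈ 6120 m/s

Ignition mass of stage 1 = 74,800+10,500 + 17,900+2,450 + 5,500 = 111,150 kg.
Stage 1: m₀ = 111,150 kg, m_f = 111,150 − 74,800 = 36,350 kg; Δv = 284×9.81×ln(3.058) = 2786.0×1.1177 ≈ 3114 m/s.
Stage 2: m₀ = 25,850 kg, m_f = 25,850 − 17,900 = 7,950 kg; Δv = 260×9.81×ln(3.252) = 2550.6×1.1791 ≈ 3008 m/s.
Total Δv = 3114 + 3008 = 6122 m/s.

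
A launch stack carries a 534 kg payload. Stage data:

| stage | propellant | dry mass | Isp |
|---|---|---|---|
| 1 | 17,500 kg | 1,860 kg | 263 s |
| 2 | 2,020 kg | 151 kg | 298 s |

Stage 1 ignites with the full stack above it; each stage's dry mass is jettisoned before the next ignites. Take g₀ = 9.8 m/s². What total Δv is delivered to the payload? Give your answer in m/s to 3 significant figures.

Ignition mass of stage 1 = 17,500+1,860 + 2,020+151 + 534 = 22,065 kg.
Stage 1: m₀ = 22,065 kg, m_f = 22,065 − 17,500 = 4,565 kg; Δv = 263×9.8×ln(4.834) = 2577.4×1.5756 ≈ 4061 m/s.
Stage 2: m₀ = 2,705 kg, m_f = 2,705 − 2,020 = 685 kg; Δv = 298×9.8×ln(3.949) = 2920.4×1.3734 ≈ 4011 m/s.
Total Δv = 4061 + 4011 = 8072 m/s.

Δv ≈ 8070 m/s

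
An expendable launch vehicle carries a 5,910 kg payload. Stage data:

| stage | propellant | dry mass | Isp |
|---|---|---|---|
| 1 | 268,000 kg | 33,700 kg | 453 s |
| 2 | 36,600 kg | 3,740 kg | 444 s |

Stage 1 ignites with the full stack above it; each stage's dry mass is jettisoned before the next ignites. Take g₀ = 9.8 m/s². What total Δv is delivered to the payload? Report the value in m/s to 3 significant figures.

Ignition mass of stage 1 = 268,000+33,700 + 36,600+3,740 + 5,910 = 347,950 kg.
Stage 1: m₀ = 347,950 kg, m_f = 347,950 − 268,000 = 79,950 kg; Δv = 453×9.8×ln(4.352) = 4439.4×1.4707 ≈ 6529 m/s.
Stage 2: m₀ = 46,250 kg, m_f = 46,250 − 36,600 = 9,650 kg; Δv = 444×9.8×ln(4.793) = 4351.2×1.5671 ≈ 6819 m/s.
Total Δv = 6529 + 6819 = 13348 m/s.

Δv ≈ 13300 m/s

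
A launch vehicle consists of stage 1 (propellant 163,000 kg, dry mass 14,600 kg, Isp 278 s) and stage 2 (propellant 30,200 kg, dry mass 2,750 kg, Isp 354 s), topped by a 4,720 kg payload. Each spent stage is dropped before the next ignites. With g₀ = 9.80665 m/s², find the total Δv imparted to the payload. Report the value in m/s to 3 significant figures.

Δv ≈ 9480 m/s

Ignition mass of stage 1 = 163,000+14,600 + 30,200+2,750 + 4,720 = 215,270 kg.
Stage 1: m₀ = 215,270 kg, m_f = 215,270 − 163,000 = 52,270 kg; Δv = 278×9.80665×ln(4.118) = 2726.2×1.4155 ≈ 3859 m/s.
Stage 2: m₀ = 37,670 kg, m_f = 37,670 − 30,200 = 7,470 kg; Δv = 354×9.80665×ln(5.043) = 3471.6×1.6180 ≈ 5617 m/s.
Total Δv = 3859 + 5617 = 9476 m/s.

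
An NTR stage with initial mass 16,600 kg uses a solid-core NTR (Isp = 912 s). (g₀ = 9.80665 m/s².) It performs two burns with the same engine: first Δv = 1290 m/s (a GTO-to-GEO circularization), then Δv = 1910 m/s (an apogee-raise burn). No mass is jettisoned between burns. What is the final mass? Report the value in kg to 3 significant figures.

final mass ≈ 11600 kg

v_e = Isp · g₀ = 912 × 9.80665 = 8943.7 m/s.
After the first burn: m = 16600 × exp(−1290/8943.7) = 16600 × 0.86568 = 14,370.3 kg.
After the second burn: m = 14,370.3 × exp(−1910/8943.7) = 14,370.3 × 0.80770 = 11,606.9 kg.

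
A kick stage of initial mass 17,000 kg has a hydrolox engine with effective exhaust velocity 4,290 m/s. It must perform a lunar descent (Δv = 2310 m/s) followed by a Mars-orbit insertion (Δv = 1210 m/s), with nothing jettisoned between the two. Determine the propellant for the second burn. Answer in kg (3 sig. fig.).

propellant for the second burn ≈ 2440 kg

After the first burn: m = 17000 × exp(−2310/4290.0) = 17000 × 0.58365 = 9,922.05 kg.
After the second burn: m = 9,922.05 × exp(−1210/4290.0) = 9,922.05 × 0.75424 = 7,483.61 kg.
Second-burn propellant = 9,922.05 − 7,483.61 = 2,438.44 kg.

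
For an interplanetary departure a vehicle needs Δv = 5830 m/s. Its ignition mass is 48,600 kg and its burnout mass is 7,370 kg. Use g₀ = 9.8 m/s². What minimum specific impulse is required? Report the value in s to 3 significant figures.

ln(m₀/m_f) = ln(48600/7370) = ln(6.594) = 1.8862.
v_e = Δv / ln(m₀/m_f) = 5830 / 1.8862 = 3090.9 m/s.
Isp = v_e / g₀ = 3090.9 / 9.8 = 315.4 s.

Isp ≈ 315 s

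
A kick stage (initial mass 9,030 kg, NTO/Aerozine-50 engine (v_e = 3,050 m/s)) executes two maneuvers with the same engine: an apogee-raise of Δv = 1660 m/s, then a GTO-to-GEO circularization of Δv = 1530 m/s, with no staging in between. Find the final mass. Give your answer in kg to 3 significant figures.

After the first burn: m = 9030 × exp(−1660/3050.0) = 9030 × 0.58027 = 5,239.84 kg.
After the second burn: m = 5,239.84 × exp(−1530/3050.0) = 5,239.84 × 0.60554 = 3,172.93 kg.

final mass ≈ 3170 kg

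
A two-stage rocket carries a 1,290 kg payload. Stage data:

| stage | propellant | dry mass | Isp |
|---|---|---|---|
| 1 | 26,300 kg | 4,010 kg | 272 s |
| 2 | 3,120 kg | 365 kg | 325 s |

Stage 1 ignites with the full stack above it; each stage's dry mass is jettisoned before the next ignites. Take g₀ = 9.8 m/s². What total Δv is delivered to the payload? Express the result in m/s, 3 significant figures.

Ignition mass of stage 1 = 26,300+4,010 + 3,120+365 + 1,290 = 35,085 kg.
Stage 1: m₀ = 35,085 kg, m_f = 35,085 − 26,300 = 8,785 kg; Δv = 272×9.8×ln(3.994) = 2665.6×1.3847 ≈ 3691 m/s.
Stage 2: m₀ = 4,775 kg, m_f = 4,775 − 3,120 = 1,655 kg; Δv = 325×9.8×ln(2.885) = 3185.0×1.0596 ≈ 3375 m/s.
Total Δv = 3691 + 3375 = 7066 m/s.

Δv ≈ 7070 m/s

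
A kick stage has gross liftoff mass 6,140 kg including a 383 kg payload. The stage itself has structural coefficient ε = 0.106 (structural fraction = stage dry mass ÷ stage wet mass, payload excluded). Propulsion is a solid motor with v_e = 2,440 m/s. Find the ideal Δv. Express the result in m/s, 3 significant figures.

Δv ≈ 4440 m/s

Stage wet mass = m₀ − payload = 6,140 − 383 = 5,757 kg.
Stage dry mass = ε × stage wet mass = 0.106 × 5,757 = 610.242 kg.
Burnout mass m_f = stage dry + payload = 610.242 + 383 = 993.242 kg.
Δv = v_e · ln(6,140/993.242) = 2440.0 × ln(6.182) = 2440.0 × 1.8216 ≈ 4445 m/s.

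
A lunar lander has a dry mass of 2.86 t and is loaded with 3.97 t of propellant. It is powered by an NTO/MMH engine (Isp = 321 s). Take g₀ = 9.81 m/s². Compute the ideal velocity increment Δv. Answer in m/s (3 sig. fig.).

v_e = Isp · g₀ = 321 × 9.81 = 3149.0 m/s.
m₀ = m_dry + m_prop = 2.86 + 3.97 = 6.83 t.
Δv = v_e · ln(m₀/m_f) = 3149.0 × ln(2.388) = 3149.0 × 0.8705 ≈ 2741.2 m/s.

Δv ≈ 2740 m/s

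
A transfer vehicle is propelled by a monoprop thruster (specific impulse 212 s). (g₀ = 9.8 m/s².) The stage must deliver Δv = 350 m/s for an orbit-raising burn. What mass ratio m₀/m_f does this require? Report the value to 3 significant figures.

v_e = Isp · g₀ = 212 × 9.8 = 2077.6 m/s.
m₀/m_f = exp(Δv / v_e) = exp(350 / 2077.6) = exp(0.1685) = 1.1835.

mass ratio ≈ 1.18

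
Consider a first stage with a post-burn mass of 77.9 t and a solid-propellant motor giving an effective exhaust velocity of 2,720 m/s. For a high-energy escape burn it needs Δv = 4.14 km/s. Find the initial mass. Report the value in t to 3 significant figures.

m₀/m_f = exp(Δv / v_e) = exp(4140 / 2720.0) = exp(1.5221) = 4.5816.
m₀ = m_f × 4.5816 = 77.9 × 4.5816 = 356.907 t.

initial mass ≈ 357 t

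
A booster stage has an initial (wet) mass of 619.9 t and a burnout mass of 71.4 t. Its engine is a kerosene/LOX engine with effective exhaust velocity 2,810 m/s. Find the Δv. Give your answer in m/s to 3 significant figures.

Δv ≈ 6070 m/s

Δv = v_e · ln(m₀/m_f) = 2810.0 × ln(8.682) = 2810.0 × 2.1613 ≈ 6073.1 m/s.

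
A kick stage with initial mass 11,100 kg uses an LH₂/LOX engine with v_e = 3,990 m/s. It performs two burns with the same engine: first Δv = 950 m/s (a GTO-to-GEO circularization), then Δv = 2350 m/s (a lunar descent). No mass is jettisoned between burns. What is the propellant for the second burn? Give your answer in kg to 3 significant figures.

After the first burn: m = 11100 × exp(−950/3990.0) = 11100 × 0.78813 = 8,748.24 kg.
After the second burn: m = 8,748.24 × exp(−2350/3990.0) = 8,748.24 × 0.55490 = 4,854.4 kg.
Second-burn propellant = 8,748.24 − 4,854.4 = 3,893.84 kg.

propellant for the second burn ≈ 3890 kg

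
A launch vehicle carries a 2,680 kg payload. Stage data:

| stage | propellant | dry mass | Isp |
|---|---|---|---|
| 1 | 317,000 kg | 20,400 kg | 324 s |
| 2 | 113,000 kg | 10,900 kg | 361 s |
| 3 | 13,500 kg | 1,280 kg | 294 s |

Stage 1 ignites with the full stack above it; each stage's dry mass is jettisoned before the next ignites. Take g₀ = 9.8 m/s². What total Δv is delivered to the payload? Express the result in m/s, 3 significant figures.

Ignition mass of stage 1 = 317,000+20,400 + 113,000+10,900 + 13,500+1,280 + 2,680 = 478,760 kg.
Stage 1: m₀ = 478,760 kg, m_f = 478,760 − 317,000 = 161,760 kg; Δv = 324×9.8×ln(2.96) = 3175.2×1.0851 ≈ 3445 m/s.
Stage 2: m₀ = 141,360 kg, m_f = 141,360 − 113,000 = 28,360 kg; Δv = 361×9.8×ln(4.984) = 3537.8×1.6063 ≈ 5683 m/s.
Stage 3: m₀ = 17,460 kg, m_f = 17,460 − 13,500 = 3,960 kg; Δv = 294×9.8×ln(4.409) = 2881.2×1.4837 ≈ 4275 m/s.
Total Δv = 3445 + 5683 + 4275 = 13403 m/s.

Δv ≈ 13400 m/s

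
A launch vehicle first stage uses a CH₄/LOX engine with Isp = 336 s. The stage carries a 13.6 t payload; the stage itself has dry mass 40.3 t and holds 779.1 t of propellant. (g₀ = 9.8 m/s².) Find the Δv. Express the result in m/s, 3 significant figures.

v_e = Isp · g₀ = 336 × 9.8 = 3292.8 m/s.
m₀ = payload + dry + propellant = 13.6 + 40.3 + 779.1 = 833 t.
m_f = payload + dry = 13.6 + 40.3 = 53.9 t.
Using Δv = v_e ln(m₀/m_f): Δv = v_e · ln(m₀/m_f) = 3292.8 × ln(15.45) = 3292.8 × 2.7379 ≈ 9015.4 m/s.

Δv ≈ 9020 m/s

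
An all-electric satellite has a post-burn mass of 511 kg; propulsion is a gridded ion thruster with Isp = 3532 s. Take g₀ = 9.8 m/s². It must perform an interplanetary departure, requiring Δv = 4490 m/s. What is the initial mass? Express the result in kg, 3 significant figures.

initial mass ≈ 582 kg

v_e = Isp · g₀ = 3532 × 9.8 = 34613.6 m/s.
m₀/m_f = exp(Δv / v_e) = exp(4490 / 34613.6) = exp(0.1297) = 1.1385.
m₀ = m_f × 1.1385 = 511 × 1.1385 = 581.774 kg.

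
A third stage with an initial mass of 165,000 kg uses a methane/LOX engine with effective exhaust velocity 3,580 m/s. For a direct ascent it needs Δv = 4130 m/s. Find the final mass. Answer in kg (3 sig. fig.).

By the Tsiolkovsky rocket equation, m₀/m_f = exp(Δv / v_e) = exp(4130 / 3580.0) = exp(1.1536) = 3.1697.
m_f = m₀ / 3.1697 = 165,000 / 3.1697 = 52,055.4 kg.

final mass ≈ 52100 kg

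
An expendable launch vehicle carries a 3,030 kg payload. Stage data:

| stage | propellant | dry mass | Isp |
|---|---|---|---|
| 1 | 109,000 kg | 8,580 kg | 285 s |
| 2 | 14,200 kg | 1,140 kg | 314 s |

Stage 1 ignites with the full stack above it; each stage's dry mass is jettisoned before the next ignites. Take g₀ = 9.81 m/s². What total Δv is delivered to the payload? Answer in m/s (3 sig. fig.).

Ignition mass of stage 1 = 109,000+8,580 + 14,200+1,140 + 3,030 = 135,950 kg.
Stage 1: m₀ = 135,950 kg, m_f = 135,950 − 109,000 = 26,950 kg; Δv = 285×9.81×ln(5.045) = 2795.9×1.6183 ≈ 4525 m/s.
Stage 2: m₀ = 18,370 kg, m_f = 18,370 − 14,200 = 4,170 kg; Δv = 314×9.81×ln(4.405) = 3080.3×1.4828 ≈ 4568 m/s.
Total Δv = 4525 + 4568 = 9093 m/s.

Δv ≈ 9090 m/s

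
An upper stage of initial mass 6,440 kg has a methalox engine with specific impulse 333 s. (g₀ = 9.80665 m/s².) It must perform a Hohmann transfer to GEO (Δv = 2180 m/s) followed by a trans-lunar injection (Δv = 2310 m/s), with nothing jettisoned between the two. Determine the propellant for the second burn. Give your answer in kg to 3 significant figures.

v_e = Isp · g₀ = 333 × 9.80665 = 3265.6 m/s.
After the first burn: m = 6440 × exp(−2180/3265.6) = 6440 × 0.51296 = 3,303.46 kg.
After the second burn: m = 3,303.46 × exp(−2310/3265.6) = 3,303.46 × 0.49294 = 1,628.41 kg.
Second-burn propellant = 3,303.46 − 1,628.41 = 1,675.05 kg.

propellant for the second burn ≈ 1680 kg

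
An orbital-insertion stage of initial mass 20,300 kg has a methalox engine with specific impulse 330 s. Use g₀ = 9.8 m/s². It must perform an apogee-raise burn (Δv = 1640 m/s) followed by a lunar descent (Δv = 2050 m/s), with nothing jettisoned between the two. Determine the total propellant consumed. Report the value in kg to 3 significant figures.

v_e = Isp · g₀ = 330 × 9.8 = 3234.0 m/s.
After the first burn: m = 20300 × exp(−1640/3234.0) = 20300 × 0.60223 = 12,225.3 kg.
After the second burn: m = 12,225.3 × exp(−2050/3234.0) = 12,225.3 × 0.53052 = 6,485.77 kg.
Total propellant = m₀ − m_final = 20300 − 6,485.77 = 13,814.23 kg.

total propellant consumed ≈ 13800 kg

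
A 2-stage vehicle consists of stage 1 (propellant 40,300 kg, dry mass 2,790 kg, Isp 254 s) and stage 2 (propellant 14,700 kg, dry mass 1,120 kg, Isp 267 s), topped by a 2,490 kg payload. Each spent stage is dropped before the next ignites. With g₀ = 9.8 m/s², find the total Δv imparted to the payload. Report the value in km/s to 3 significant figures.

Ignition mass of stage 1 = 40,300+2,790 + 14,700+1,120 + 2,490 = 61,400 kg.
Stage 1: m₀ = 61,400 kg, m_f = 61,400 − 40,300 = 21,100 kg; Δv = 254×9.8×ln(2.91) = 2489.2×1.0681 ≈ 2659 m/s.
Stage 2: m₀ = 18,310 kg, m_f = 18,310 − 14,700 = 3,610 kg; Δv = 267×9.8×ln(5.072) = 2616.6×1.6237 ≈ 4249 m/s.
Total Δv = 2659 + 4249 = 6908 m/s.

Δv ≈ 6.91 km/s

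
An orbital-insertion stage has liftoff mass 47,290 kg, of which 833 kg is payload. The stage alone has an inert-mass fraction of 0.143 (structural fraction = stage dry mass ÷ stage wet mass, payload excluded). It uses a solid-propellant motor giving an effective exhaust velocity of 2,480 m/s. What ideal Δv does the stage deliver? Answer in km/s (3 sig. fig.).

Δv ≈ 4.57 km/s

Stage wet mass = m₀ − payload = 47,290 − 833 = 46,457 kg.
Stage dry mass = ε × stage wet mass = 0.143 × 46,457 = 6,643.35 kg.
Burnout mass m_f = stage dry + payload = 6,643.35 + 833 = 7,476.35 kg.
From the ideal rocket equation, Δv = v_e · ln(47,290/7,476.35) = 2480.0 × ln(6.325) = 2480.0 × 1.8446 ≈ 4574 m/s.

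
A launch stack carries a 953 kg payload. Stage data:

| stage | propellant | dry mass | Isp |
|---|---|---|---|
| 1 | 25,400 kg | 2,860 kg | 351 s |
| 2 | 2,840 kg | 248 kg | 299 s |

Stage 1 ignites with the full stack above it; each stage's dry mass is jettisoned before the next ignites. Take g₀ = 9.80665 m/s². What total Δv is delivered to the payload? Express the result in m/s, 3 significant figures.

Δv ≈ 8870 m/s

Ignition mass of stage 1 = 25,400+2,860 + 2,840+248 + 953 = 32,301 kg.
Stage 1: m₀ = 32,301 kg, m_f = 32,301 − 25,400 = 6,901 kg; Δv = 351×9.80665×ln(4.681) = 3442.1×1.5434 ≈ 5313 m/s.
Stage 2: m₀ = 4,041 kg, m_f = 4,041 − 2,840 = 1,201 kg; Δv = 299×9.80665×ln(3.365) = 2932.2×1.2133 ≈ 3558 m/s.
Total Δv = 5313 + 3558 = 8871 m/s.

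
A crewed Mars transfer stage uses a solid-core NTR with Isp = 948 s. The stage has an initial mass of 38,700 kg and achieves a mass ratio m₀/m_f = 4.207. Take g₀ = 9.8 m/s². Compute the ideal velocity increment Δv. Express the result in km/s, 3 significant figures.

v_e = Isp · g₀ = 948 × 9.8 = 9290.4 m/s.
From the ideal rocket equation, Δv = v_e · ln(4.207) = 9290.4 × 1.4367 ≈ 13348.0 m/s.

Δv ≈ 13.3 km/s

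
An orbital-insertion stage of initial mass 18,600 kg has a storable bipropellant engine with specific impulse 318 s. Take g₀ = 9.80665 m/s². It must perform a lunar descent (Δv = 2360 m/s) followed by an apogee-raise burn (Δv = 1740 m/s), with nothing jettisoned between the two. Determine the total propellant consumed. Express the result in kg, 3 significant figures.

v_e = Isp · g₀ = 318 × 9.80665 = 3118.5 m/s.
After the first burn: m = 18600 × exp(−2360/3118.5) = 18600 × 0.46918 = 8,726.75 kg.
After the second burn: m = 8,726.75 × exp(−1740/3118.5) = 8,726.75 × 0.57238 = 4,995.02 kg.
Total propellant = m₀ − m_final = 18600 − 4,995.02 = 13,604.98 kg.

total propellant consumed ≈ 13600 kg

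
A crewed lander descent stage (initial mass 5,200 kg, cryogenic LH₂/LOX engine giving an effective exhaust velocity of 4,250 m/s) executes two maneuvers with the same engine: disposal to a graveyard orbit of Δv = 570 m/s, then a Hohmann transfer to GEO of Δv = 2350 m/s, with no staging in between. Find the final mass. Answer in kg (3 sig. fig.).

final mass ≈ 2620 kg

After the first burn: m = 5200 × exp(−570/4250.0) = 5200 × 0.87449 = 4,547.35 kg.
After the second burn: m = 4,547.35 × exp(−2350/4250.0) = 4,547.35 × 0.57526 = 2,615.91 kg.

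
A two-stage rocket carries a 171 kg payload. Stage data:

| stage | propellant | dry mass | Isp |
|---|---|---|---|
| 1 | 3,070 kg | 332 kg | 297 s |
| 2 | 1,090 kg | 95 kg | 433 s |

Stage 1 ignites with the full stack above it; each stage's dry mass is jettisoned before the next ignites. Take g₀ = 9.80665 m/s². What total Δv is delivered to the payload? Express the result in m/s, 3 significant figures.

Ignition mass of stage 1 = 3,070+332 + 1,090+95 + 171 = 4,758 kg.
Stage 1: m₀ = 4,758 kg, m_f = 4,758 − 3,070 = 1,688 kg; Δv = 297×9.80665×ln(2.819) = 2912.6×1.0363 ≈ 3018 m/s.
Stage 2: m₀ = 1,356 kg, m_f = 1,356 − 1,090 = 266 kg; Δv = 433×9.80665×ln(5.098) = 4246.3×1.6288 ≈ 6916 m/s.
Total Δv = 3018 + 6916 = 9934 m/s.

Δv ≈ 9930 m/s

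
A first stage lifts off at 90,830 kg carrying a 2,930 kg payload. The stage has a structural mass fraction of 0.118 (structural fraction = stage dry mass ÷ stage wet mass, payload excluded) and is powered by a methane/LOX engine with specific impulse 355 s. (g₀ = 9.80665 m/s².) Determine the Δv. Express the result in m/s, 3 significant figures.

Stage wet mass = m₀ − payload = 90,830 − 2,930 = 87,900 kg.
Stage dry mass = ε × stage wet mass = 0.118 × 87,900 = 10,372.2 kg.
Burnout mass m_f = stage dry + payload = 10,372.2 + 2,930 = 13,302.2 kg.
v_e = Isp · g₀ = 355 × 9.80665 = 3481.4 m/s.
Δv = v_e · ln(90,830/13,302.2) = 3481.4 × ln(6.828) = 3481.4 × 1.9211 ≈ 6688 m/s.

Δv ≈ 6690 m/s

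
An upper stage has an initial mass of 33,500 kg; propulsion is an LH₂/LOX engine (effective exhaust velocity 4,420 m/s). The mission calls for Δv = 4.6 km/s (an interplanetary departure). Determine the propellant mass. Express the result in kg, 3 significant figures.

propellant mass ≈ 21700 kg

m₀/m_f = exp(Δv / v_e) = exp(4600 / 4420.0) = exp(1.0407) = 2.8313.
m_f = 33,500 / 2.8313 = 11,832 kg, so propellant = m₀ − m_f = 33,500 − 11,832 = 21,668 kg.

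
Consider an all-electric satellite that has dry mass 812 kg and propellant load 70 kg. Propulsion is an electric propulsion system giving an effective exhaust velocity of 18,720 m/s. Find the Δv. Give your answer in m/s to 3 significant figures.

m₀ = m_dry + m_prop = 812 + 70 = 882 kg.
Using Δv = v_e ln(m₀/m_f): Δv = v_e · ln(m₀/m_f) = 18720.0 × ln(1.086) = 18720.0 × 0.0827 ≈ 1548.0 m/s.

Δv ≈ 1550 m/s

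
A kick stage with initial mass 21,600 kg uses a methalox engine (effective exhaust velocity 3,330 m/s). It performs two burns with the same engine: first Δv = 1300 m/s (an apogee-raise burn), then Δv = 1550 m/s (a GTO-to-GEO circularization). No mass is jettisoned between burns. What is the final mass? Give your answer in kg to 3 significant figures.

After the first burn: m = 21600 × exp(−1300/3330.0) = 21600 × 0.67679 = 14,618.7 kg.
After the second burn: m = 14,618.7 × exp(−1550/3330.0) = 14,618.7 × 0.62784 = 9,178.2 kg.

final mass ≈ 9180 kg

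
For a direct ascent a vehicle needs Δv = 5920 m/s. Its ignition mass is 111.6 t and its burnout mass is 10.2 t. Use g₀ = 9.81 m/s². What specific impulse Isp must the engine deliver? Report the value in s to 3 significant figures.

ln(m₀/m_f) = ln(111600/10200) = ln(10.94) = 2.3925.
From the ideal rocket equation, v_e = Δv / ln(m₀/m_f) = 5920 / 2.3925 = 2474.4 m/s.
Isp = v_e / g₀ = 2474.4 / 9.81 = 252.2 s.

Isp ≈ 252 s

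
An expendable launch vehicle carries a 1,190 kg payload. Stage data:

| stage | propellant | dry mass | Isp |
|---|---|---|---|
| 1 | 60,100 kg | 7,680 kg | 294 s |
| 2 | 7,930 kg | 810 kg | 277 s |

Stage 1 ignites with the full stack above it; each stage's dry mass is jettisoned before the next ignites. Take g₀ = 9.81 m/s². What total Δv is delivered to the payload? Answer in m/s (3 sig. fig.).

Δv ≈ 8640 m/s

Ignition mass of stage 1 = 60,100+7,680 + 7,930+810 + 1,190 = 77,710 kg.
Stage 1: m₀ = 77,710 kg, m_f = 77,710 − 60,100 = 17,610 kg; Δv = 294×9.81×ln(4.413) = 2884.1×1.4845 ≈ 4282 m/s.
Stage 2: m₀ = 9,930 kg, m_f = 9,930 − 7,930 = 2,000 kg; Δv = 277×9.81×ln(4.965) = 2717.4×1.6024 ≈ 4354 m/s.
Total Δv = 4282 + 4354 = 8636 m/s.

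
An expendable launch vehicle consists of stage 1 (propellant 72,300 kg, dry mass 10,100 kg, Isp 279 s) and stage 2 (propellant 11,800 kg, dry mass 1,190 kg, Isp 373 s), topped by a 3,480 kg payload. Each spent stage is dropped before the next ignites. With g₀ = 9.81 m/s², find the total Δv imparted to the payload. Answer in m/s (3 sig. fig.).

Ignition mass of stage 1 = 72,300+10,100 + 11,800+1,190 + 3,480 = 98,870 kg.
Stage 1: m₀ = 98,870 kg, m_f = 98,870 − 72,300 = 26,570 kg; Δv = 279×9.81×ln(3.721) = 2737.0×1.3140 ≈ 3596 m/s.
Stage 2: m₀ = 16,470 kg, m_f = 16,470 − 11,800 = 4,670 kg; Δv = 373×9.81×ln(3.527) = 3659.1×1.2604 ≈ 4612 m/s.
Total Δv = 3596 + 4612 = 8208 m/s.

Δv ≈ 8210 m/s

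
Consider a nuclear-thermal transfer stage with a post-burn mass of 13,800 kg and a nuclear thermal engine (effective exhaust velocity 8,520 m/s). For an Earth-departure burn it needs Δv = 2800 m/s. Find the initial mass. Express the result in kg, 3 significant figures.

m₀/m_f = exp(Δv / v_e) = exp(2800 / 8520.0) = exp(0.3286) = 1.3891.
m₀ = m_f × 1.3891 = 13,800 × 1.3891 = 19,169.6 kg.

initial mass ≈ 19200 kg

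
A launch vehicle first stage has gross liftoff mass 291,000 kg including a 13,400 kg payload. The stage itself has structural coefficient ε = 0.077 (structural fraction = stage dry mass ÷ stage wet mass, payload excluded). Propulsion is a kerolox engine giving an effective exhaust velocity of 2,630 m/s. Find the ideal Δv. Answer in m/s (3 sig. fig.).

Stage wet mass = m₀ − payload = 291,000 − 13,400 = 277,600 kg.
Stage dry mass = ε × stage wet mass = 0.077 × 277,600 = 21,375.2 kg.
Burnout mass m_f = stage dry + payload = 21,375.2 + 13,400 = 34,775.2 kg.
Δv = v_e · ln(291,000/34,775.2) = 2630.0 × ln(8.368) = 2630.0 × 2.1244 ≈ 5587 m/s.

Δv ≈ 5590 m/s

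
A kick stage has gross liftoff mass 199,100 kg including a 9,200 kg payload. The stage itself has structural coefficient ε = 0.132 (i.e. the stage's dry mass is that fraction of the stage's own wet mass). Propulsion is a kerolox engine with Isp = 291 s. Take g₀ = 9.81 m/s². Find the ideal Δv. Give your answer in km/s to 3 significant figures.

Δv ≈ 5.02 km/s

Stage wet mass = m₀ − payload = 199,100 − 9,200 = 189,900 kg.
Stage dry mass = ε × stage wet mass = 0.132 × 189,900 = 25,066.8 kg.
Burnout mass m_f = stage dry + payload = 25,066.8 + 9,200 = 34,266.8 kg.
v_e = Isp · g₀ = 291 × 9.81 = 2854.7 m/s.
Using Δv = v_e ln(m₀/m_f): Δv = v_e · ln(199,100/34,266.8) = 2854.7 × ln(5.81) = 2854.7 × 1.7596 ≈ 5023 m/s.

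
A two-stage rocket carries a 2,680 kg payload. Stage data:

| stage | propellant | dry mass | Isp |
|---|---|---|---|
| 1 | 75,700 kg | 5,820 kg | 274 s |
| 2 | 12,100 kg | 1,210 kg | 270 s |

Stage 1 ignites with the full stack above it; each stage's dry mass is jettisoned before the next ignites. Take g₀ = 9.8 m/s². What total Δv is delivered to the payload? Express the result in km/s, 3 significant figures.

Ignition mass of stage 1 = 75,700+5,820 + 12,100+1,210 + 2,680 = 97,510 kg.
Stage 1: m₀ = 97,510 kg, m_f = 97,510 − 75,700 = 21,810 kg; Δv = 274×9.8×ln(4.471) = 2685.2×1.4976 ≈ 4021 m/s.
Stage 2: m₀ = 15,990 kg, m_f = 15,990 − 12,100 = 3,890 kg; Δv = 270×9.8×ln(4.111) = 2646.0×1.4136 ≈ 3740 m/s.
Total Δv = 4021 + 3740 = 7761 m/s.

Δv ≈ 7.76 km/s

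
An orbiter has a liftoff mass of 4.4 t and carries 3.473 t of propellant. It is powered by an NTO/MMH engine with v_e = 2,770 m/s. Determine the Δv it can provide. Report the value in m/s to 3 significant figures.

Δv ≈ 4310 m/s

m_f = m₀ − m_prop = 4.4 − 3.473 = 0.927 t.
Δv = v_e · ln(m₀/m_f) = 2770.0 × ln(4.746) = 2770.0 × 1.5574 ≈ 4314.0 m/s.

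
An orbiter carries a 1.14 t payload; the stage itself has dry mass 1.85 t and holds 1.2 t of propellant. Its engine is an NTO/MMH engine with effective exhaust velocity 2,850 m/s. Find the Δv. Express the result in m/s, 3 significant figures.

Δv ≈ 962 m/s

m₀ = payload + dry + propellant = 1.14 + 1.85 + 1.2 = 4.19 t.
m_f = payload + dry = 1.14 + 1.85 = 2.99 t.
Rocket equation: Δv = v_e · ln(m₀/m_f) = 2850.0 × ln(1.401) = 2850.0 × 0.3374 ≈ 961.7 m/s.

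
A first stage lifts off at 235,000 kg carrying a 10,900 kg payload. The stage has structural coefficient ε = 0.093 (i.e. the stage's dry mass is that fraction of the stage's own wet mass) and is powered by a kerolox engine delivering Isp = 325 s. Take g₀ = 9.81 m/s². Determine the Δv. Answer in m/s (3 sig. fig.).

Stage wet mass = m₀ − payload = 235,000 − 10,900 = 224,100 kg.
Stage dry mass = ε × stage wet mass = 0.093 × 224,100 = 20,841.3 kg.
Burnout mass m_f = stage dry + payload = 20,841.3 + 10,900 = 31,741.3 kg.
v_e = Isp · g₀ = 325 × 9.81 = 3188.2 m/s.
Using Δv = v_e ln(m₀/m_f): Δv = v_e · ln(235,000/31,741.3) = 3188.2 × ln(7.404) = 3188.2 × 2.0020 ≈ 6383 m/s.

Δv ≈ 6380 m/s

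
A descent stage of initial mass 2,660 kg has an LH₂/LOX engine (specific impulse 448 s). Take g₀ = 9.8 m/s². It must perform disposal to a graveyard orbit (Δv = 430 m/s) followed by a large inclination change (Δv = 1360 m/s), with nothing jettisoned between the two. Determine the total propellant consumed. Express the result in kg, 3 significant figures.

v_e = Isp · g₀ = 448 × 9.8 = 4390.4 m/s.
After the first burn: m = 2660 × exp(−430/4390.4) = 2660 × 0.90670 = 2,411.82 kg.
After the second burn: m = 2,411.82 × exp(−1360/4390.4) = 2,411.82 × 0.73362 = 1,769.36 kg.
Total propellant = m₀ − m_final = 2660 − 1,769.36 = 890.64 kg.

total propellant consumed ≈ 891 kg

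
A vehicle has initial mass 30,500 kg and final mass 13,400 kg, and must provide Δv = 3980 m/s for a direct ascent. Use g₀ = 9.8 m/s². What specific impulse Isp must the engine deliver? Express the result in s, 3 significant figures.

Isp ≈ 494 s

ln(m₀/m_f) = ln(30500/13400) = ln(2.276) = 0.8225.
Using Δv = v_e ln(m₀/m_f): v_e = Δv / ln(m₀/m_f) = 3980 / 0.8225 = 4839.1 m/s.
Isp = v_e / g₀ = 4839.1 / 9.8 = 493.8 s.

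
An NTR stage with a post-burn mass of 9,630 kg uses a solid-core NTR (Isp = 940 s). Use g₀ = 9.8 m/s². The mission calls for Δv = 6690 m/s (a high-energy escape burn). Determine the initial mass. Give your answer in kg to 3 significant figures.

v_e = Isp · g₀ = 940 × 9.8 = 9212.0 m/s.
Using Δv = v_e ln(m₀/m_f): m₀/m_f = exp(Δv / v_e) = exp(6690 / 9212.0) = exp(0.7262) = 2.0673.
m₀ = m_f × 2.0673 = 9,630 × 2.0673 = 19,908.1 kg.

initial mass ≈ 19900 kg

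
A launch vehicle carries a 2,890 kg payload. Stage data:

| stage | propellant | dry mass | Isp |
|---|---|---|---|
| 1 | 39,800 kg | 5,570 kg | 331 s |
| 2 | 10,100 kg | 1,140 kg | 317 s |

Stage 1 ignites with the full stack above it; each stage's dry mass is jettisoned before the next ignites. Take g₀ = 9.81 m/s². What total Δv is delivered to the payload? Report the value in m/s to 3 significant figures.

Δv ≈ 7490 m/s

Ignition mass of stage 1 = 39,800+5,570 + 10,100+1,140 + 2,890 = 59,500 kg.
Stage 1: m₀ = 59,500 kg, m_f = 59,500 − 39,800 = 19,700 kg; Δv = 331×9.81×ln(3.02) = 3247.1×1.1054 ≈ 3589 m/s.
Stage 2: m₀ = 14,130 kg, m_f = 14,130 − 10,100 = 4,030 kg; Δv = 317×9.81×ln(3.506) = 3109.8×1.2545 ≈ 3901 m/s.
Total Δv = 3589 + 3901 = 7490 m/s.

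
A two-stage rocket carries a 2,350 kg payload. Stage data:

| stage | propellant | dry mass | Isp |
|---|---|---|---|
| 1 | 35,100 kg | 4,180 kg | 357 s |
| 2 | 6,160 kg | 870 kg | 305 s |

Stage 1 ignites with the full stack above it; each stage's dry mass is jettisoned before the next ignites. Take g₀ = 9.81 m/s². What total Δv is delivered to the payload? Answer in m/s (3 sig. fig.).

Ignition mass of stage 1 = 35,100+4,180 + 6,160+870 + 2,350 = 48,660 kg.
Stage 1: m₀ = 48,660 kg, m_f = 48,660 − 35,100 = 13,560 kg; Δv = 357×9.81×ln(3.588) = 3502.2×1.2777 ≈ 4475 m/s.
Stage 2: m₀ = 9,380 kg, m_f = 9,380 − 6,160 = 3,220 kg; Δv = 305×9.81×ln(2.913) = 2992.1×1.0692 ≈ 3199 m/s.
Total Δv = 4475 + 3199 = 7674 m/s.

Δv ≈ 7670 m/s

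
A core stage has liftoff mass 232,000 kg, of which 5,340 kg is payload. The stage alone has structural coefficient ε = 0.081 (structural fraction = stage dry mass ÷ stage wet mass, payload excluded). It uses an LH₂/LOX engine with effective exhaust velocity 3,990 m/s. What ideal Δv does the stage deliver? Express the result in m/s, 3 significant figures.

Δv ≈ 9100 m/s

Stage wet mass = m₀ − payload = 232,000 − 5,340 = 226,660 kg.
Stage dry mass = ε × stage wet mass = 0.081 × 226,660 = 18,359.5 kg.
Burnout mass m_f = stage dry + payload = 18,359.5 + 5,340 = 23,699.5 kg.
By the Tsiolkovsky rocket equation, Δv = v_e · ln(232,000/23,699.5) = 3990.0 × ln(9.789) = 3990.0 × 2.2813 ≈ 9102 m/s.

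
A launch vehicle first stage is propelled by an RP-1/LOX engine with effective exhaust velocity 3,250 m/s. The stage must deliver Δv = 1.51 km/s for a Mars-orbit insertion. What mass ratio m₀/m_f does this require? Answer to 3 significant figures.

mass ratio ≈ 1.59

m₀/m_f = exp(Δv / v_e) = exp(1510 / 3250.0) = exp(0.4646) = 1.5914.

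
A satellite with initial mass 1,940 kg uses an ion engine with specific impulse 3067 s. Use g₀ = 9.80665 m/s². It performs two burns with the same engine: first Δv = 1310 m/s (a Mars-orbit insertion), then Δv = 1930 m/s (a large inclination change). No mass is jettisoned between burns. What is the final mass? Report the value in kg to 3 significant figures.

final mass ≈ 1740 kg

v_e = Isp · g₀ = 3067 × 9.80665 = 30077.0 m/s.
After the first burn: m = 1940 × exp(−1310/30077.0) = 1940 × 0.95738 = 1,857.32 kg.
After the second burn: m = 1,857.32 × exp(−1930/30077.0) = 1,857.32 × 0.93785 = 1,741.89 kg.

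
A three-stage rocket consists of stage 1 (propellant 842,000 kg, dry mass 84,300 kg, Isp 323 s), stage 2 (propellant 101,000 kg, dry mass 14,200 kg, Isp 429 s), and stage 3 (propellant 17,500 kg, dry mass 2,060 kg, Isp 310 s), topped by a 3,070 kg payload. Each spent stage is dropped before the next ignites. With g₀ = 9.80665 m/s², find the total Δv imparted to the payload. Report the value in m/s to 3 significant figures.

Ignition mass of stage 1 = 842,000+84,300 + 101,000+14,200 + 17,500+2,060 + 3,070 = 1,064,130 kg.
Stage 1: m₀ = 1,064,130 kg, m_f = 1,064,130 − 842,000 = 222,130 kg; Δv = 323×9.80665×ln(4.791) = 3167.5×1.5667 ≈ 4962 m/s.
Stage 2: m₀ = 137,830 kg, m_f = 137,830 − 101,000 = 36,830 kg; Δv = 429×9.80665×ln(3.742) = 4207.1×1.3197 ≈ 5552 m/s.
Stage 3: m₀ = 22,630 kg, m_f = 22,630 − 17,500 = 5,130 kg; Δv = 310×9.80665×ln(4.411) = 3040.1×1.4842 ≈ 4512 m/s.
Total Δv = 4962 + 5552 + 4512 = 15026 m/s.

Δv ≈ 15000 m/s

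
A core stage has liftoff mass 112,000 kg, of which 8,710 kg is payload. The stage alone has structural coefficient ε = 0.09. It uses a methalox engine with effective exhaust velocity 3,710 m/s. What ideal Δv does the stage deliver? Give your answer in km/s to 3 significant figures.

Stage wet mass = m₀ − payload = 112,000 − 8,710 = 103,290 kg.
Stage dry mass = ε × stage wet mass = 0.09 × 103,290 = 9,296.1 kg.
Burnout mass m_f = stage dry + payload = 9,296.1 + 8,710 = 18,006.1 kg.
From the ideal rocket equation, Δv = v_e · ln(112,000/18,006.1) = 3710.0 × ln(6.22) = 3710.0 × 1.8278 ≈ 6781 m/s.

Δv ≈ 6.78 km/s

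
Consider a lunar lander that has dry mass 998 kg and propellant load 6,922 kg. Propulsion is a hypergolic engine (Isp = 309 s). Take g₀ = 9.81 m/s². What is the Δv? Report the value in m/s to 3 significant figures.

Δv ≈ 6280 m/s

v_e = Isp · g₀ = 309 × 9.81 = 3031.3 m/s.
m₀ = m_dry + m_prop = 998 + 6,922 = 7,920 kg.
Using Δv = v_e ln(m₀/m_f): Δv = v_e · ln(m₀/m_f) = 3031.3 × ln(7.936) = 3031.3 × 2.0714 ≈ 6279.0 m/s.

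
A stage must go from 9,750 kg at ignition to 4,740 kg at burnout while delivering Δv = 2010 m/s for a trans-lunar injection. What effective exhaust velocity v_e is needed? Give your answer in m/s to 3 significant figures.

ln(m₀/m_f) = ln(9750/4740) = ln(2.057) = 0.7212.
v_e = Δv / ln(m₀/m_f) = 2010 / 0.7212 = 2786.9 m/s.

v_e ≈ 2790 m/s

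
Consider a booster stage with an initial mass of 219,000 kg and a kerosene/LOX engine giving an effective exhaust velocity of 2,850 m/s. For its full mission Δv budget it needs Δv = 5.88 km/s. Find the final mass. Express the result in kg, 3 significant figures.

final mass ≈ 27800 kg

By the Tsiolkovsky rocket equation, m₀/m_f = exp(Δv / v_e) = exp(5880 / 2850.0) = exp(2.0632) = 7.8708.
m_f = m₀ / 7.8708 = 219,000 / 7.8708 = 27,824.4 kg.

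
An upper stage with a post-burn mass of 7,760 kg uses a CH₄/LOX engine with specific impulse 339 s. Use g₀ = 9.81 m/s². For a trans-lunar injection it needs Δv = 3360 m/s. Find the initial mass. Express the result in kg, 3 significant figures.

v_e = Isp · g₀ = 339 × 9.81 = 3325.6 m/s.
Using Δv = v_e ln(m₀/m_f): m₀/m_f = exp(Δv / v_e) = exp(3360 / 3325.6) = exp(1.0103) = 2.7466.
m₀ = m_f × 2.7466 = 7,760 × 2.7466 = 21,313.6 kg.

initial mass ≈ 21300 kg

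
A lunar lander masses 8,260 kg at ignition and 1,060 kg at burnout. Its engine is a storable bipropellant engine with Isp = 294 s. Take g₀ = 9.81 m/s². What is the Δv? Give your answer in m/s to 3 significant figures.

v_e = Isp · g₀ = 294 × 9.81 = 2884.1 m/s.
Rocket equation: Δv = v_e · ln(m₀/m_f) = 2884.1 × ln(7.792) = 2884.1 × 2.0532 ≈ 5921.6 m/s.

Δv ≈ 5920 m/s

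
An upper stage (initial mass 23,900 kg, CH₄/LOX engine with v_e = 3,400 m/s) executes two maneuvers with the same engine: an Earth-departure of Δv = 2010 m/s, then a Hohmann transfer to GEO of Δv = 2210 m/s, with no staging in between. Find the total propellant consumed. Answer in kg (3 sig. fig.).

total propellant consumed ≈ 17000 kg

After the first burn: m = 23900 × exp(−2010/3400.0) = 23900 × 0.55368 = 13,233 kg.
After the second burn: m = 13,233 × exp(−2210/3400.0) = 13,233 × 0.52205 = 6,908.29 kg.
Total propellant = m₀ − m_final = 23900 − 6,908.29 = 16,991.71 kg.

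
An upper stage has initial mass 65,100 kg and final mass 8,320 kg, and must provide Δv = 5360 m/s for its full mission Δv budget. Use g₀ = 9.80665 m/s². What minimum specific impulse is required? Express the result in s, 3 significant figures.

ln(m₀/m_f) = ln(65100/8320) = ln(7.825) = 2.0573.
v_e = Δv / ln(m₀/m_f) = 5360 / 2.0573 = 2605.4 m/s.
Isp = v_e / g₀ = 2605.4 / 9.80665 = 265.7 s.

Isp ≈ 266 s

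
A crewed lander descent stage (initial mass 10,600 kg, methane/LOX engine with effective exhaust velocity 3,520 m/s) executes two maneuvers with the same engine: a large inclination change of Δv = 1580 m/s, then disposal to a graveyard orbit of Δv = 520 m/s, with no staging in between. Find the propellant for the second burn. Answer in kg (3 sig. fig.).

After the first burn: m = 10600 × exp(−1580/3520.0) = 10600 × 0.63835 = 6,766.51 kg.
After the second burn: m = 6,766.51 × exp(−520/3520.0) = 6,766.51 × 0.86267 = 5,837.27 kg.
Second-burn propellant = 6,766.51 − 5,837.27 = 929.24 kg.

propellant for the second burn ≈ 929 kg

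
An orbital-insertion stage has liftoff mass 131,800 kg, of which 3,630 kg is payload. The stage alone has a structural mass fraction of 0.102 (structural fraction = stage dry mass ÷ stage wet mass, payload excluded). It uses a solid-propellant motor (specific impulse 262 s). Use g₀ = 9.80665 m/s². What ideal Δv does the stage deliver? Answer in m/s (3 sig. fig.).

Δv ≈ 5310 m/s

Stage wet mass = m₀ − payload = 131,800 − 3,630 = 128,170 kg.
Stage dry mass = ε × stage wet mass = 0.102 × 128,170 = 13,073.3 kg.
Burnout mass m_f = stage dry + payload = 13,073.3 + 3,630 = 16,703.3 kg.
v_e = Isp · g₀ = 262 × 9.80665 = 2569.3 m/s.
By the Tsiolkovsky rocket equation, Δv = v_e · ln(131,800/16,703.3) = 2569.3 × ln(7.891) = 2569.3 × 2.0657 ≈ 5307 m/s.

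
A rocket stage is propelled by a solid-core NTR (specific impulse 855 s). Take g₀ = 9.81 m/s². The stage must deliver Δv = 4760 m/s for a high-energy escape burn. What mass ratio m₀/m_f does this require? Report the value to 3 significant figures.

mass ratio ≈ 1.76

v_e = Isp · g₀ = 855 × 9.81 = 8387.6 m/s.
m₀/m_f = exp(Δv / v_e) = exp(4760 / 8387.6) = exp(0.5675) = 1.7639.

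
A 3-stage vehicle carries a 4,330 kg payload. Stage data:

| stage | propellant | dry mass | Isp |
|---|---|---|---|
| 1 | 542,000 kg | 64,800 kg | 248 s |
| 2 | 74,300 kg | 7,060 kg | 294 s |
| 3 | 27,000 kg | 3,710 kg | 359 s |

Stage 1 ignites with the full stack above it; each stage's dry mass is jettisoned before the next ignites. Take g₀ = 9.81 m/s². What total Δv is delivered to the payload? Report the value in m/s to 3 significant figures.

Δv ≈ 11500 m/s

Ignition mass of stage 1 = 542,000+64,800 + 74,300+7,060 + 27,000+3,710 + 4,330 = 723,200 kg.
Stage 1: m₀ = 723,200 kg, m_f = 723,200 − 542,000 = 181,200 kg; Δv = 248×9.81×ln(3.991) = 2432.9×1.3841 ≈ 3367 m/s.
Stage 2: m₀ = 116,400 kg, m_f = 116,400 − 74,300 = 42,100 kg; Δv = 294×9.81×ln(2.765) = 2884.1×1.0170 ≈ 2933 m/s.
Stage 3: m₀ = 35,040 kg, m_f = 35,040 − 27,000 = 8,040 kg; Δv = 359×9.81×ln(4.358) = 3521.8×1.4721 ≈ 5184 m/s.
Total Δv = 3367 + 2933 + 5184 = 11484 m/s.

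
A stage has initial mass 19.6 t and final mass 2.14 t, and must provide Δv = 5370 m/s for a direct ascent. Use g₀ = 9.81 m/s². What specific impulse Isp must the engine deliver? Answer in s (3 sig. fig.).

ln(m₀/m_f) = ln(19600/2140) = ln(9.159) = 2.2147.
By the Tsiolkovsky rocket equation, v_e = Δv / ln(m₀/m_f) = 5370 / 2.2147 = 2424.7 m/s.
Isp = v_e / g₀ = 2424.7 / 9.81 = 247.2 s.

Isp ≈ 247 s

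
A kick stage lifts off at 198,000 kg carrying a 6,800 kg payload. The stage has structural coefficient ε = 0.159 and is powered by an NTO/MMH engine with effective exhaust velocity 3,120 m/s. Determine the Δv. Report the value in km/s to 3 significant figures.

Δv ≈ 5.22 km/s

Stage wet mass = m₀ − payload = 198,000 − 6,800 = 191,200 kg.
Stage dry mass = ε × stage wet mass = 0.159 × 191,200 = 30,400.8 kg.
Burnout mass m_f = stage dry + payload = 30,400.8 + 6,800 = 37,200.8 kg.
Δv = v_e · ln(198,000/37,200.8) = 3120.0 × ln(5.322) = 3120.0 × 1.6719 ≈ 5216 m/s.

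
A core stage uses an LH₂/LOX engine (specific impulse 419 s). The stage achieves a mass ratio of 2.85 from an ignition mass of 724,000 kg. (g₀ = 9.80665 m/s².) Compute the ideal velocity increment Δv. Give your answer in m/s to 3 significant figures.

v_e = Isp · g₀ = 419 × 9.80665 = 4109.0 m/s.
From the ideal rocket equation, Δv = v_e · ln(2.85) = 4109.0 × 1.0473 ≈ 4303.4 m/s.

Δv ≈ 4300 m/s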